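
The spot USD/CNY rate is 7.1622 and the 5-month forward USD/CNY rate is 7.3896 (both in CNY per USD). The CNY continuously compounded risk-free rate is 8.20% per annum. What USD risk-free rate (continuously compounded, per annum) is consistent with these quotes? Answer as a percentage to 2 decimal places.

0.70%

F = S·e^((r_CNY − r_USD)T) ⇒ r_USD = r_CNY − ln(F/S)/T
ln(7.3896/7.1622) = 0.031256; /(5/12) = 0.075014
r_USD = 0.0820 − 0.075014 = 0.006986
r_USD = 0.70%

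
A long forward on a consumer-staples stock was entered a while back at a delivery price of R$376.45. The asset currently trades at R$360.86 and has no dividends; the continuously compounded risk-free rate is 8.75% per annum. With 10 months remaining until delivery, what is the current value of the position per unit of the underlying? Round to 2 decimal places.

R$10.88

Current fair forward for the remaining 10 months: F = S·e^(r·T), r = 0.0875
F = 360.86 · e^(0.0875 × 10/12) = 360.86 × 1.075641 = 388.1558
Value of long forward = (F − K)·e^(−rT) = (388.1558 − 376.45) · e^(−0.0875·10/12)
= 11.7058 × 0.929678 = 10.88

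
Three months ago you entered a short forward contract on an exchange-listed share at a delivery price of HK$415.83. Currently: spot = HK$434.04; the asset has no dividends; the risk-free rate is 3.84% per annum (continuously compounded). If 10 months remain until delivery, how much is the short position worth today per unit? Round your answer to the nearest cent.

-HK$31.31

Current fair forward for the remaining 10 months: F = S·e^(r·T), r = 0.0384
F = 434.04 · e^(0.0384 × 10/12) = 434.04 × 1.032518 = 448.1541
Value of long forward = (F − K)·e^(−rT) = (448.1541 − 415.83) · e^(−0.0384·10/12)
= 32.3241 × 0.968507 = 31.31
Short position value = −(long value) = -HK$31.31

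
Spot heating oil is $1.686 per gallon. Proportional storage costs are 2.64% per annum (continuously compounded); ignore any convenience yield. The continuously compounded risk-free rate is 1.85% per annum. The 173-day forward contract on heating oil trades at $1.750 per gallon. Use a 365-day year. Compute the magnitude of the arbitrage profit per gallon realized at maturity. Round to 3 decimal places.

Fair forward: F* = S·e^(carry·T), with carry = (r + u) = 0.0185 + 0.0264 = 0.0449
F* = 1.686 · e^(0.0449 × 173/365) = 1.686 · e^0.021281 = 1.686 × 1.021509 = $1.7223
Market $1.750 > fair $1.7223: forward overpriced → cash-and-carry (buy spot, short the forward).
At maturity, profit = |F_mkt − F*| = |1.750 − 1.7223| = $0.028 per gallon

$0.028 per gallon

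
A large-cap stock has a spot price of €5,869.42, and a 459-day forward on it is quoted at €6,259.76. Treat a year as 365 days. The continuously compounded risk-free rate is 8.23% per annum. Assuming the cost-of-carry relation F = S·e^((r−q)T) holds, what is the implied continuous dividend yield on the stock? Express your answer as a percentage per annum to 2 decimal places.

3.11%

From F = S·e^((r−q)T): (r − q) = ln(F/S)/T
ln(6259.76/5869.42) = ln(1.066504) = 0.064386
(r − q) = 0.064386 / (459/365) = 0.051200
q = r − ln(F/S)/T = 0.0823 − 0.051200 = 0.031100
q = 3.11%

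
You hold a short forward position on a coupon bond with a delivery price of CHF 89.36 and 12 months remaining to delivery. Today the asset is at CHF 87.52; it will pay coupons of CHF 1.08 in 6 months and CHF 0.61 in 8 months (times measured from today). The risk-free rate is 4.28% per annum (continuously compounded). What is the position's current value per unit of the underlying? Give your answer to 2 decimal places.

-CHF 0.25

PV(remaining coupons) I = 1.08·e^(−0.0428·6/12) + 0.61·e^(−0.0428·8/12) = 1.6500
Current forward F = (S − I)·e^(rT) = (87.52 − 1.6500)·e^(0.0428·12/12) = 85.8700 × 1.043729 = 89.6250
Value (long) = (F − K)·e^(−rT) = (89.6250 − 89.36) × 0.958103 = 0.2539
Short position value = −(long value) = -CHF 0.25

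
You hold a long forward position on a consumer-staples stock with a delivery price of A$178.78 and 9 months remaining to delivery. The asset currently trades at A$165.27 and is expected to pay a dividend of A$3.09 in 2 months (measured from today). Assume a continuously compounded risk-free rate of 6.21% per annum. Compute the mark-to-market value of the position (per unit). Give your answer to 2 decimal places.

-A$8.43

PV(remaining dividends) I = 3.09·e^(−0.0621·2/12) = 3.0582
Current forward F = (S − I)·e^(rT) = (165.27 − 3.0582)·e^(0.0621·9/12) = 162.2118 × 1.047677 = 169.9456
Value (long) = (F − K)·e^(−rT) = (169.9456 − 178.78) × 0.954493 = -8.4324
Value = -A$8.43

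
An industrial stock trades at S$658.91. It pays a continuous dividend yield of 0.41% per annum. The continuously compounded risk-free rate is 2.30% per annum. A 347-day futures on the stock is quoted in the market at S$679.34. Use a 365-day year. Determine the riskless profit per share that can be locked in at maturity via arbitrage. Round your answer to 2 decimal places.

S$8.48 per share

Fair futures: F* = S·e^(carry·T), with carry = (r − q) = 0.0230 − 0.0041 = 0.0189
F* = 658.91 · e^(0.0189 × 347/365) = 658.91 · e^0.017968 = 658.91 × 1.018130 = S$670.8560
Market S$679.34 > fair S$670.8560: forward overpriced → cash-and-carry (buy spot, short the forward).
At maturity, profit = |F_mkt − F*| = |679.34 − 670.8560| = S$8.48 per share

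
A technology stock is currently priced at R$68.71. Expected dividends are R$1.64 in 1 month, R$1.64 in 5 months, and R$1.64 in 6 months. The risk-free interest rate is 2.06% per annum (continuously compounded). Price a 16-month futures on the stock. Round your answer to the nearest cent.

R$65.60

PV(dividends) I = 1.64·e^(−0.0206·1/12) + 1.64·e^(−0.0206·5/12) + 1.64·e^(−0.0206·6/12)
I = 1.6372 + 1.6260 + 1.6232 = 4.8864
F = (S − I)·e^(rT) = (68.71 − 4.8864) · e^(0.0206·16/12)
= 63.8236 · e^0.027467 = 63.8236 × 1.027848 = R$65.60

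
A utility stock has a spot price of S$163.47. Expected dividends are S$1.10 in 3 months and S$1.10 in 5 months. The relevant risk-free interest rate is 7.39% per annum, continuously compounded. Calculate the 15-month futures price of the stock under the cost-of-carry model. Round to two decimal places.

S$176.94

PV(dividends) I = 1.10·e^(−0.0739·3/12) + 1.10·e^(−0.0739·5/12)
I = 1.0799 + 1.0666 = 2.1465
F = (S − I)·e^(rT) = (163.47 − 2.1465) · e^(0.0739·15/12)
= 161.3235 · e^0.092375 = 161.3235 × 1.096776 = S$176.94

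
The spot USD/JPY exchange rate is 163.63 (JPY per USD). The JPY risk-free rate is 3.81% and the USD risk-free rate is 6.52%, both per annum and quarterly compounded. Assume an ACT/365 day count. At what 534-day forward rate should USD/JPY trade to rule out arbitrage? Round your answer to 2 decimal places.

By covered interest parity, F = S · (1+r_JPY/4)^(4T) / (1+r_USD/4)^(4T)
= 163.63 × 1.057045 / 1.099240 = 163.63 × 0.961614
F = 157.35 JPY per USD

157.35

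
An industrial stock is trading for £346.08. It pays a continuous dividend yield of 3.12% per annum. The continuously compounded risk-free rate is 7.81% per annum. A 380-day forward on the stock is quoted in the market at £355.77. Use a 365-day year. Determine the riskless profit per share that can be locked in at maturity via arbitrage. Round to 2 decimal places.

£7.63 per share

Fair forward: F* = S·e^(carry·T), with carry = (r − q) = 0.0781 − 0.0312 = 0.0469
F* = 346.08 · e^(0.0469 × 380/365) = 346.08 · e^0.048827 = 346.08 × 1.050039 = £363.3975
Market £355.77 < fair £363.3975: forward underpriced → reverse cash-and-carry (short spot, go long the forward).
At maturity, profit = |F_mkt − F*| = |355.77 − 363.3975| = £7.63 per share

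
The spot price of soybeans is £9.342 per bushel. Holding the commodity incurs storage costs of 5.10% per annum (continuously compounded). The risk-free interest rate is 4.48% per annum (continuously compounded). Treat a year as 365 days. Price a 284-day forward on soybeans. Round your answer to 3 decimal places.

£10.065 per bushel

Net carry = r + u − y = 0.0448 + 0.0510 − 0.0000 = 0.0958
F = S·e^((r+u−y)T) = 9.342 · e^(0.0958 × 284/365) = 9.342 · e^0.074540
= 9.342 × 1.077388 = £10.065 per bushel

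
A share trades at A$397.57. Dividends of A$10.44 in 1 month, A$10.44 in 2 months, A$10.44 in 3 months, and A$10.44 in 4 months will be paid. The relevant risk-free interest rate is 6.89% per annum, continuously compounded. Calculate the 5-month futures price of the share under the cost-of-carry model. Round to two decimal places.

A$366.78

PV(dividends) I = 10.44·e^(−0.0689·1/12) + 10.44·e^(−0.0689·2/12) + 10.44·e^(−0.0689·3/12) + 10.44·e^(−0.0689·4/12)
I = 10.3802 + 10.3208 + 10.2617 + 10.2030 = 41.1657
F = (S − I)·e^(rT) = (397.57 − 41.1657) · e^(0.0689·5/12)
= 356.4043 · e^0.028708 = 356.4043 × 1.029124 = A$366.78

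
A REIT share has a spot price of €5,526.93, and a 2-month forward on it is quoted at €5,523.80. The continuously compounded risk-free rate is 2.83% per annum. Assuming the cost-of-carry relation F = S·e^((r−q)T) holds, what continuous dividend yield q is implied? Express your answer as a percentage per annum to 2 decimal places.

3.17%

From F = S·e^((r−q)T): (r − q) = ln(F/S)/T
ln(5523.80/5526.93) = ln(0.999434) = -0.000566
(r − q) = -0.000566 / (2/12) = -0.003396
q = r − ln(F/S)/T = 0.0283 + 0.003396 = 0.031696
q = 3.17%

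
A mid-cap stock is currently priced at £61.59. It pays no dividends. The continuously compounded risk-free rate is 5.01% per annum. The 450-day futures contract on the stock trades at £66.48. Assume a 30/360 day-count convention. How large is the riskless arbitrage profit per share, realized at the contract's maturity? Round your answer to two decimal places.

£0.91 per share

Fair futures: F* = S·e^(carry·T), with carry = r = 0.0501
F* = 61.59 · e^(0.0501 × 450/360) = 61.59 · e^0.062625 = 61.59 × 1.064628 = £65.5704
Market £66.48 > fair £65.5704: forward overpriced → cash-and-carry (buy spot, short the forward).
At maturity, profit = |F_mkt − F*| = |66.48 − 65.5704| = £0.91 per share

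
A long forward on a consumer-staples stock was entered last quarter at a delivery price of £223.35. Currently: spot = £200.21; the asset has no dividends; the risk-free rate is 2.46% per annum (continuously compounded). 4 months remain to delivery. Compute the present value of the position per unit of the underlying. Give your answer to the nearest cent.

-£21.32

Current fair forward for the remaining 4 months: F = S·e^(r·T), r = 0.0246
F = 200.21 · e^(0.0246 × 4/12) = 200.21 × 1.008234 = 201.8585
Value of long forward = (F − K)·e^(−rT) = (201.8585 − 223.35) · e^(−0.0246·4/12)
= -21.4915 × 0.991834 = -21.32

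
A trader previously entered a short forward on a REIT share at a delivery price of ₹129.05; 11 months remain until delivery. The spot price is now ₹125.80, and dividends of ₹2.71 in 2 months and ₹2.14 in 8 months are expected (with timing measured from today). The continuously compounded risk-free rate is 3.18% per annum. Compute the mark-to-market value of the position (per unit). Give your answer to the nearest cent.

PV(remaining dividends) I = 2.71·e^(−0.0318·2/12) + 2.14·e^(−0.0318·8/12) = 4.7908
Current forward F = (S − I)·e^(rT) = (125.80 − 4.7908)·e^(0.0318·11/12) = 121.0092 × 1.029579 = 124.5885
Value (long) = (F − K)·e^(−rT) = (124.5885 − 129.05) × 0.971271 = -4.3333
Short position value = −(long value) = ₹4.33

₹4.33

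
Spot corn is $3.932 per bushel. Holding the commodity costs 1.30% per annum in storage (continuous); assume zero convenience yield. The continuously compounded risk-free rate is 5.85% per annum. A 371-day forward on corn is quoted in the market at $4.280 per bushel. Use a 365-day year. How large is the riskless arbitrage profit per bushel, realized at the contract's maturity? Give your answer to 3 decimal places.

$0.052 per bushel

Fair forward: F* = S·e^(carry·T), with carry = (r + u) = 0.0585 + 0.0130 = 0.0715
F* = 3.932 · e^(0.0715 × 371/365) = 3.932 · e^0.072675 = 3.932 × 1.075381 = $4.2284
Market $4.280 > fair $4.2284: forward overpriced → cash-and-carry (buy spot, short the forward).
At maturity, profit = |F_mkt − F*| = |4.280 − 4.2284| = $0.052 per bushel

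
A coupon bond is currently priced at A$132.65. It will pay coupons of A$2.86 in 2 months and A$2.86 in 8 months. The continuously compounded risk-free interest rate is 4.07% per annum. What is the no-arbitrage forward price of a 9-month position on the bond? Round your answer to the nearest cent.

A$130.96

PV(coupons) I = 2.86·e^(−0.0407·2/12) + 2.86·e^(−0.0407·8/12)
I = 2.8407 + 2.7834 = 5.6241
F = (S − I)·e^(rT) = (132.65 − 5.6241) · e^(0.0407·9/12)
= 127.0259 · e^0.030525 = 127.0259 × 1.030996 = A$130.96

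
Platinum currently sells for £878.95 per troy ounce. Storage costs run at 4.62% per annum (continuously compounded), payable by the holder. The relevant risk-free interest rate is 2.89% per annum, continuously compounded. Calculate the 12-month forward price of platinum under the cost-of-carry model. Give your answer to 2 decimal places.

Net carry = r + u − y = 0.0289 + 0.0462 − 0.0000 = 0.0751
F = S·e^((r+u−y)T) = 878.95 · e^(0.0751 × 12/12) = 878.95 · e^0.075100
= 878.95 × 1.077992 = £947.50 per troy ounce

£947.50 per troy ounce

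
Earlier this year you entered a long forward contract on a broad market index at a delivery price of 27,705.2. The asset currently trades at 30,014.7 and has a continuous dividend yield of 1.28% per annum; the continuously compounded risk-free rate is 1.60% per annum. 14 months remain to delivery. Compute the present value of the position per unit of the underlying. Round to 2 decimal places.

2376.98

Current fair forward for the remaining 14 months: F = S·e^((r − q)·T), (r − q) = 0.0160 − 0.0128 = 0.0032
F = 30014.7 · e^(0.0032 × 14/12) = 30014.7 × 1.00374031 = 30126.9643
Value of long forward = (F − K)·e^(−rT) = (30126.9643 − 27705.2) · e^(−0.0160·14/12)
= 2421.7643 × 0.98150648 = 2376.98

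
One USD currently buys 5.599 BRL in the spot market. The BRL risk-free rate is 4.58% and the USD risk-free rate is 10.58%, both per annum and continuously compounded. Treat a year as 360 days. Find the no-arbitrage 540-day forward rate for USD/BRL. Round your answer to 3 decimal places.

5.117

F = S·e^((r_BRL − r_USD)T) = 5.599 · e^((0.0458 − 0.1058) × 540/360)
= 5.599 · e^-0.090000 = 5.599 × 0.913931
F = 5.117 BRL per USD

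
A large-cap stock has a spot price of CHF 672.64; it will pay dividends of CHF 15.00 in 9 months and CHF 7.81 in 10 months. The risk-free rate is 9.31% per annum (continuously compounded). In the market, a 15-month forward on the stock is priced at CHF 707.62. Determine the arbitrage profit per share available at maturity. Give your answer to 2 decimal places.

CHF 24.20 per share

PV(dividends) I = 15.00·e^(−0.0931·9/12) + 7.81·e^(−0.0931·10/12) = 21.2153
Fair forward F* = (S − I)·e^(rT) = (672.64 − 21.2153)·e^0.116375 = 651.4247 × 1.123417 = 731.8216
Market CHF 707.62 < fair 731.8216: forward underpriced → reverse cash-and-carry (short the stock, invest proceeds at r, pay the dividends, go long the forward).
Profit at T = |F_mkt − F*| = |707.62 − 731.8216| = CHF 24.20 per share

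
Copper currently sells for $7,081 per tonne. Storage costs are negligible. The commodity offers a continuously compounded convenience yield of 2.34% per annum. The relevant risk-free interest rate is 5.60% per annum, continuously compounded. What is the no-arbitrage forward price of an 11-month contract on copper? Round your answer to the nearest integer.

Net carry = r + u − y = 0.0560 + 0.0000 − 0.0234 = 0.0326
F = S·e^((r+u−y)T) = 7081 · e^(0.0326 × 11/12) = 7081 · e^0.029883
= 7081 × 1.030334 = $7,296 per tonne

$7,296 per tonne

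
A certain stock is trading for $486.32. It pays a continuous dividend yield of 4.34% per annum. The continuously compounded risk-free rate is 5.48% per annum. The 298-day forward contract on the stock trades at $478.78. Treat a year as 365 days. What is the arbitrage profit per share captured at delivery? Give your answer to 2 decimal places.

Fair forward: F* = S·e^(carry·T), with carry = (r − q) = 0.0548 − 0.0434 = 0.0114
F* = 486.32 · e^(0.0114 × 298/365) = 486.32 · e^0.009307 = 486.32 × 1.009350 = $490.8671
Market $478.78 < fair $490.8671: forward underpriced → reverse cash-and-carry (short spot, go long the forward).
At maturity, profit = |F_mkt − F*| = |478.78 − 490.8671| = $12.09 per share

$12.09 per share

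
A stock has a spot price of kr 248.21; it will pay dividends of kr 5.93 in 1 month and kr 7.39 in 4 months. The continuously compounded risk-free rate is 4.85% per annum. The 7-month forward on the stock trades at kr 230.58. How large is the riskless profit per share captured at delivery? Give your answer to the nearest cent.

kr 11.20 per share

PV(dividends) I = 5.93·e^(−0.0485·1/12) + 7.39·e^(−0.0485·4/12) = 13.1776
Fair forward F* = (S − I)·e^(rT) = (248.21 − 13.1776)·e^0.028292 = 235.0324 × 1.028696 = 241.7769
Market kr 230.58 < fair 241.7769: forward underpriced → reverse cash-and-carry (short the stock, invest proceeds at r, pay the dividends, go long the forward).
Profit at T = |F_mkt − F*| = |230.58 − 241.7769| = kr 11.20 per share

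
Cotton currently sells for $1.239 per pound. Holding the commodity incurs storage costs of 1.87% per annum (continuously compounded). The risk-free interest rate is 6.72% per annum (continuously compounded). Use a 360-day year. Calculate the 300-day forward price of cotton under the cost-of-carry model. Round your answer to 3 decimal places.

Net carry = r + u − y = 0.0672 + 0.0187 − 0.0000 = 0.0859
F = S·e^((r+u−y)T) = 1.239 · e^(0.0859 × 300/360) = 1.239 · e^0.071583
= 1.239 × 1.074207 = $1.331 per pound

$1.331 per pound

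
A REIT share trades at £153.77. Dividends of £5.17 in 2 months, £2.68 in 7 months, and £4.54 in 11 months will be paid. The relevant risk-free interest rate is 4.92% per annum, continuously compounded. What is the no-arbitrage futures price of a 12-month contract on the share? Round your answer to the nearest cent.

PV(dividends) I = 5.17·e^(−0.0492·2/12) + 2.68·e^(−0.0492·7/12) + 4.54·e^(−0.0492·11/12)
I = 5.1278 + 2.6042 + 4.3398 = 12.0718
F = (S − I)·e^(rT) = (153.77 − 12.0718) · e^(0.0492·12/12)
= 141.6982 · e^0.049200 = 141.6982 × 1.050430 = £148.84

£148.84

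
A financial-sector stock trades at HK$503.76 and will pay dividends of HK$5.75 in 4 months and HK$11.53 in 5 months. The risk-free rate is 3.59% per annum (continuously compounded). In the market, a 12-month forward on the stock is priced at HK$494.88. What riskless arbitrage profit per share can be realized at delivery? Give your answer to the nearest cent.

HK$9.63 per share

PV(dividends) I = 5.75·e^(−0.0359·4/12) + 11.53·e^(−0.0359·5/12) = 17.0404
Fair forward F* = (S − I)·e^(rT) = (503.76 − 17.0404)·e^0.035900 = 486.7196 × 1.036552 = 504.5102
Market HK$494.88 < fair 504.5102: forward underpriced → reverse cash-and-carry (short the stock, invest proceeds at r, pay the dividends, go long the forward).
Profit at T = |F_mkt − F*| = |494.88 − 504.5102| = HK$9.63 per share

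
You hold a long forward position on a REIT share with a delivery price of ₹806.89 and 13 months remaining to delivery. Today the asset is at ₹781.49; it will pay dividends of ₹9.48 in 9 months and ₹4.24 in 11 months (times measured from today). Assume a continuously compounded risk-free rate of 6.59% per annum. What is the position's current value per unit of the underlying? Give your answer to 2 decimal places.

PV(remaining dividends) I = 9.48·e^(−0.0659·9/12) + 4.24·e^(−0.0659·11/12) = 13.0143
Current forward F = (S − I)·e^(rT) = (781.49 − 13.0143)·e^(0.0659·13/12) = 768.4757 × 1.074002 = 825.3444
Value (long) = (F − K)·e^(−rT) = (825.3444 − 806.89) × 0.931097 = 17.1828
Value = ₹17.18

₹17.18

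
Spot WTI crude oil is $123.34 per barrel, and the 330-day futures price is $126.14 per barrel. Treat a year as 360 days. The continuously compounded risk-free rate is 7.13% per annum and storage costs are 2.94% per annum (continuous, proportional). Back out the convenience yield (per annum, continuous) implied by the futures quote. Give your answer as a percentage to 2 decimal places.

7.62%

F = S·e^((r+u−y)T) ⇒ (r+u−y) = ln(F/S)/T
ln(126.14/123.34) = 0.022448; /T ⇒ 0.024489
y = r + u − ln(F/S)/T = 0.0713 + 0.0294 − 0.024489 = 0.076211
y = 7.62%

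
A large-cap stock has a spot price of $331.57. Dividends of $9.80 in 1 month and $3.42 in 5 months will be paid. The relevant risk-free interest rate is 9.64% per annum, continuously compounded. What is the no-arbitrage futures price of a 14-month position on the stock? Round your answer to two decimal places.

PV(dividends) I = 9.80·e^(−0.0964·1/12) + 3.42·e^(−0.0964·5/12)
I = 9.7216 + 3.2854 = 13.0070
F = (S − I)·e^(rT) = (331.57 − 13.0070) · e^(0.0964·14/12)
= 318.5630 · e^0.112467 = 318.5630 × 1.119035 = $356.48

$356.48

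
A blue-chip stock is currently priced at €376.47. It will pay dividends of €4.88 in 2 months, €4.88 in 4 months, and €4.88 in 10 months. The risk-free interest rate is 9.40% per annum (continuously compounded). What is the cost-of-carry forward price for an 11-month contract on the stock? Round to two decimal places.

€395.04

PV(dividends) I = 4.88·e^(−0.0940·2/12) + 4.88·e^(−0.0940·4/12) + 4.88·e^(−0.0940·10/12)
I = 4.8041 + 4.7295 + 4.5123 = 14.0459
F = (S − I)·e^(rT) = (376.47 − 14.0459) · e^(0.0940·11/12)
= 362.4241 · e^0.086167 = 362.4241 × 1.089988 = €395.04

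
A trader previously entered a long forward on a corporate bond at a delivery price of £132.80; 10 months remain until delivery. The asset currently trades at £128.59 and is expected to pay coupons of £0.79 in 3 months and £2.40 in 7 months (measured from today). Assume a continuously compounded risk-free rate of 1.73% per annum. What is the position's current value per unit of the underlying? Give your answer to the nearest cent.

-£5.47

PV(remaining coupons) I = 0.79·e^(−0.0173·3/12) + 2.40·e^(−0.0173·7/12) = 3.1625
Current forward F = (S − I)·e^(rT) = (128.59 − 3.1625)·e^(0.0173·10/12) = 125.4275 × 1.014521 = 127.2488
Value (long) = (F − K)·e^(−rT) = (127.2488 − 132.80) × 0.985687 = -5.4717
Value = -£5.47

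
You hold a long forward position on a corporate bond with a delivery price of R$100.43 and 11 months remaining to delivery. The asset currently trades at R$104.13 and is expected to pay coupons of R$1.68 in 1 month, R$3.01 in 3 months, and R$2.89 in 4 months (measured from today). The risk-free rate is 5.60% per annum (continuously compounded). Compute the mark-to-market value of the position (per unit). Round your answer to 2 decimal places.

R$1.25

PV(remaining coupons) I = 1.68·e^(−0.0560·1/12) + 3.01·e^(−0.0560·3/12) + 2.89·e^(−0.0560·4/12) = 7.4769
Current forward F = (S − I)·e^(rT) = (104.13 − 7.4769)·e^(0.0560·11/12) = 96.6531 × 1.052674 = 101.7442
Value (long) = (F − K)·e^(−rT) = (101.7442 − 100.43) × 0.949962 = 1.2484
Value = R$1.25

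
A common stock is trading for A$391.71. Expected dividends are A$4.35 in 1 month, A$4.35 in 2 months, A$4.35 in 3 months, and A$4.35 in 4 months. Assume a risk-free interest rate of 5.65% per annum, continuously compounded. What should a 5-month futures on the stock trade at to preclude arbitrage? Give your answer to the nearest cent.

A$383.43

PV(dividends) I = 4.35·e^(−0.0565·1/12) + 4.35·e^(−0.0565·2/12) + 4.35·e^(−0.0565·3/12) + 4.35·e^(−0.0565·4/12)
I = 4.3296 + 4.3092 + 4.2890 + 4.2688 = 17.1966
F = (S − I)·e^(rT) = (391.71 − 17.1966) · e^(0.0565·5/12)
= 374.5134 · e^0.023542 = 374.5134 × 1.023821 = A$383.43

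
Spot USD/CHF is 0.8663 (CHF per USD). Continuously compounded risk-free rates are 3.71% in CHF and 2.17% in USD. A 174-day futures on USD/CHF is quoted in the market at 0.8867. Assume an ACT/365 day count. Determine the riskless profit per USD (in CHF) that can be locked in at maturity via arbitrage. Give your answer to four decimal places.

Fair futures: F* = S·e^(carry·T), with carry = (r_CHF − r_USD) = 0.0371 − 0.0217 = 0.0154
F* = 0.8663 · e^(0.0154 × 174/365) = 0.8663 · e^0.007341 = 0.8663 × 1.007368 = 0.8727
Market 0.8867 > fair 0.8727: forward overpriced → cash-and-carry (buy spot, short the forward).
At maturity, profit = |F_mkt − F*| = |0.8867 − 0.8727| = 0.0140 per USD (in CHF)

0.0140 per USD (in CHF)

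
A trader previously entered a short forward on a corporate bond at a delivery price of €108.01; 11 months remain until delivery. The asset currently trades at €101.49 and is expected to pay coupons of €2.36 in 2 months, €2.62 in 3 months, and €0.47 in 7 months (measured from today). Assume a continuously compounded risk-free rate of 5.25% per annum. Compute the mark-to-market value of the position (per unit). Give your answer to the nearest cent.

PV(remaining coupons) I = 2.36·e^(−0.0525·2/12) + 2.62·e^(−0.0525·3/12) + 0.47·e^(−0.0525·7/12) = 5.3811
Current forward F = (S − I)·e^(rT) = (101.49 − 5.3811)·e^(0.0525·11/12) = 96.1089 × 1.049302 = 100.8473
Value (long) = (F − K)·e^(−rT) = (100.8473 − 108.01) × 0.953015 = -6.8262
Short position value = −(long value) = €6.83

€6.83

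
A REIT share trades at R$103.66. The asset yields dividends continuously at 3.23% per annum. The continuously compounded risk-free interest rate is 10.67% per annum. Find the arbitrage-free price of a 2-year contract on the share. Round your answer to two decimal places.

F = S·e^((r − q)T) = 103.66 · e^((0.1067 − 0.0323) × 2)
= 103.66 · e^0.148800 = 103.66 × 1.160441
F = R$120.29

R$120.29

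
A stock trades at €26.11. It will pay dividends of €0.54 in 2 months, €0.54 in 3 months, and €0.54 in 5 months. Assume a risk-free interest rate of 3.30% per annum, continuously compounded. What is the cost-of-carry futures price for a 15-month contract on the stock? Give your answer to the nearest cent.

€25.54

PV(dividends) I = 0.54·e^(−0.0330·2/12) + 0.54·e^(−0.0330·3/12) + 0.54·e^(−0.0330·5/12)
I = 0.5370 + 0.5356 + 0.5326 = 1.6052
F = (S − I)·e^(rT) = (26.11 − 1.6052) · e^(0.0330·15/12)
= 24.5048 · e^0.041250 = 24.5048 × 1.042113 = €25.54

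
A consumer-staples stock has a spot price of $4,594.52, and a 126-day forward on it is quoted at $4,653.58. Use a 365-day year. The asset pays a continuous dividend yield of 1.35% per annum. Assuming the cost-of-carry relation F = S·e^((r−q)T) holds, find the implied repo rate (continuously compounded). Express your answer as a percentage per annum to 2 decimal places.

From F = S·e^((r−q)T): (r − q) = ln(F/S)/T
ln(4653.58/4594.52) = ln(1.012854) = 0.012772
(r − q) = 0.012772 / (126/365) = 0.036998
r = ln(F/S)/T + q = 0.036998 + 0.0135 = 0.050498
r = 5.05%

5.05%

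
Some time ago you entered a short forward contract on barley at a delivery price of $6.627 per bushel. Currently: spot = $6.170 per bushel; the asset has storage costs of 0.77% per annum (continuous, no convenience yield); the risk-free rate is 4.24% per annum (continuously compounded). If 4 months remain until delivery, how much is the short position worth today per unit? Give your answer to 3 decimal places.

Current fair forward for the remaining 4 months: F = S·e^((r + u)·T), (r + u) = 0.0424 + 0.0077 = 0.0501
F = 6.170 · e^(0.0501 × 4/12) = 6.170 × 1.016840 = 6.2739
Value of long forward = (F − K)·e^(−rT) = (6.2739 − 6.627) · e^(−0.0424·4/12)
= -0.3531 × 0.985966 = -0.348
Short position value = −(long value) = $0.348

$0.348 per bushel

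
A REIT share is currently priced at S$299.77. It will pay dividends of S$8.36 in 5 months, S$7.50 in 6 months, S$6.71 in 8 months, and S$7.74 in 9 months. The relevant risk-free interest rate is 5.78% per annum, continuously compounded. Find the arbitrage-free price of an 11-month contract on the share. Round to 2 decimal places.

PV(dividends) I = 8.36·e^(−0.0578·5/12) + 7.50·e^(−0.0578·6/12) + 6.71·e^(−0.0578·8/12) + 7.74·e^(−0.0578·9/12)
I = 8.1611 + 7.2864 + 6.4564 + 7.4116 = 29.3155
F = (S − I)·e^(rT) = (299.77 − 29.3155) · e^(0.0578·11/12)
= 270.4545 · e^0.052983 = 270.4545 × 1.054412 = S$285.17

S$285.17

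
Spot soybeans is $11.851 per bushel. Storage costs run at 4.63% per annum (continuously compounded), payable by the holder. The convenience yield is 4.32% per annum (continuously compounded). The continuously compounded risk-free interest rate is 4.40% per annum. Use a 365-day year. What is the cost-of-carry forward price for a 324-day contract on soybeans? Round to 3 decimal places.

Net carry = r + u − y = 0.0440 + 0.0463 − 0.0432 = 0.0471
F = S·e^((r+u−y)T) = 11.851 · e^(0.0471 × 324/365) = 11.851 · e^0.041809
= 11.851 × 1.042695 = $12.357 per bushel

$12.357 per bushel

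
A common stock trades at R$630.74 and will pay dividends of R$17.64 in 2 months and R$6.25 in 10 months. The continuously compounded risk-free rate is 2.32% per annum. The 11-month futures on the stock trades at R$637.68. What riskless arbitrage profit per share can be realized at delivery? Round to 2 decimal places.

PV(dividends) I = 17.64·e^(−0.0232·2/12) + 6.25·e^(−0.0232·10/12) = 23.7023
Fair futures F* = (S − I)·e^(rT) = (630.74 − 23.7023)·e^0.021267 = 607.0377 × 1.021495 = 620.0860
Market R$637.68 > fair 620.0860: forward overpriced → cash-and-carry (borrow at r, buy the stock and collect the dividends, short the forward).
Profit at T = |F_mkt − F*| = |637.68 − 620.0860| = R$17.59 per share

R$17.59 per share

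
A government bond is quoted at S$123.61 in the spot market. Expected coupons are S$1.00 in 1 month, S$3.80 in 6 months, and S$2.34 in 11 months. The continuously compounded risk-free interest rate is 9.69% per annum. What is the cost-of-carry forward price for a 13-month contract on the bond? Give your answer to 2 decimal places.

S$129.79

PV(coupons) I = 1.00·e^(−0.0969·1/12) + 3.80·e^(−0.0969·6/12) + 2.34·e^(−0.0969·11/12)
I = 0.9920 + 3.6203 + 2.1411 = 6.7534
F = (S − I)·e^(rT) = (123.61 − 6.7534) · e^(0.0969·13/12)
= 116.8566 · e^0.104975 = 116.8566 × 1.110683 = S$129.79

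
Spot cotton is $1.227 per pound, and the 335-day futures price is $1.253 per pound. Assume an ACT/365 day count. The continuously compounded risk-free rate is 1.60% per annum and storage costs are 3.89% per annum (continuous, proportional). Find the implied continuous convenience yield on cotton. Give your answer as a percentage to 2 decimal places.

F = S·e^((r+u−y)T) ⇒ (r+u−y) = ln(F/S)/T
ln(1.253/1.227) = 0.020969; /T ⇒ 0.022847
y = r + u − ln(F/S)/T = 0.0160 + 0.0389 − 0.022847 = 0.032053
y = 3.21%

3.21%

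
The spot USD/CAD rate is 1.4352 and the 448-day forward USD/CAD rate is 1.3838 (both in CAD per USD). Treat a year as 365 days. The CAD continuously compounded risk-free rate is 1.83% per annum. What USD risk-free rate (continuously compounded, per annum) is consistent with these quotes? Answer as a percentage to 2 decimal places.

F = S·e^((r_CAD − r_USD)T) ⇒ r_USD = r_CAD − ln(F/S)/T
ln(1.3838/1.4352) = -0.036471; /(448/365) = -0.029714
r_USD = 0.0183 + 0.029714 = 0.048014
r_USD = 4.80%

4.80%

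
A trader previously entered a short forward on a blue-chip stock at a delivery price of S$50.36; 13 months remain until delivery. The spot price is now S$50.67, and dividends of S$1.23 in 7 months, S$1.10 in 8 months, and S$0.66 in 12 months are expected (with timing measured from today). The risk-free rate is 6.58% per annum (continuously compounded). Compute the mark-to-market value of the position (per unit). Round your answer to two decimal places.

PV(remaining dividends) I = 1.23·e^(−0.0658·7/12) + 1.10·e^(−0.0658·8/12) + 0.66·e^(−0.0658·12/12) = 2.8544
Current forward F = (S − I)·e^(rT) = (50.67 − 2.8544)·e^(0.0658·13/12) = 47.8156 × 1.073885 = 51.3485
Value (long) = (F − K)·e^(−rT) = (51.3485 − 50.36) × 0.931198 = 0.9205
Short position value = −(long value) = -S$0.92

-S$0.92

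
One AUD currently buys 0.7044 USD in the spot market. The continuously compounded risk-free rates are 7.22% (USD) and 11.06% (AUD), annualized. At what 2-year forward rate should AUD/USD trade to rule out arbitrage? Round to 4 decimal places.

0.6523

F = S·e^((r_USD − r_AUD)T) = 0.7044 · e^((0.0722 − 0.1106) × 2)
= 0.7044 · e^-0.076800 = 0.7044 × 0.926075
F = 0.6523 USD per AUD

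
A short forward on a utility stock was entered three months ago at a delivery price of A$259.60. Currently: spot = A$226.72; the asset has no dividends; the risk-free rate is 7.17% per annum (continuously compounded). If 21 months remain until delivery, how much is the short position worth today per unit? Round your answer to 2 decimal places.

A$2.27

Current fair forward for the remaining 21 months: F = S·e^(r·T), r = 0.0717
F = 226.72 · e^(0.0717 × 21/12) = 226.72 × 1.133687 = 257.0295
Value of long forward = (F − K)·e^(−rT) = (257.0295 − 259.60) · e^(−0.0717·21/12)
= -2.5705 × 0.882078 = -2.27
Short position value = −(long value) = A$2.27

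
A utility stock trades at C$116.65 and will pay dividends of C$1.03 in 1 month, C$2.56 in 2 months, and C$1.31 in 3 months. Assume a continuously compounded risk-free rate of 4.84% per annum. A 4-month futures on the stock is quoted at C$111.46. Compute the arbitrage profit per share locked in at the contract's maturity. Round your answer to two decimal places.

C$2.15 per share

PV(dividends) I = 1.03·e^(−0.0484·1/12) + 2.56·e^(−0.0484·2/12) + 1.31·e^(−0.0484·3/12) = 4.8595
Fair futures F* = (S − I)·e^(rT) = (116.65 − 4.8595)·e^0.016133 = 111.7905 × 1.016264 = 113.6087
Market C$111.46 < fair 113.6087: forward underpriced → reverse cash-and-carry (short the stock, invest proceeds at r, pay the dividends, go long the forward).
Profit at T = |F_mkt − F*| = |111.46 − 113.6087| = C$2.15 per share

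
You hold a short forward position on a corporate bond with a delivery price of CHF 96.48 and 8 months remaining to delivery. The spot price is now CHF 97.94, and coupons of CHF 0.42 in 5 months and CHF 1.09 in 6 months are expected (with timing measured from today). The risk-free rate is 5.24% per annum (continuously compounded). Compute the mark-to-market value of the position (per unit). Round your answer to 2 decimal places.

-CHF 3.30

PV(remaining coupons) I = 0.42·e^(−0.0524·5/12) + 1.09·e^(−0.0524·6/12) = 1.4727
Current forward F = (S − I)·e^(rT) = (97.94 − 1.4727)·e^(0.0524·8/12) = 96.4673 × 1.035551 = 99.8968
Value (long) = (F − K)·e^(−rT) = (99.8968 − 96.48) × 0.965670 = 3.2995
Short position value = −(long value) = -CHF 3.30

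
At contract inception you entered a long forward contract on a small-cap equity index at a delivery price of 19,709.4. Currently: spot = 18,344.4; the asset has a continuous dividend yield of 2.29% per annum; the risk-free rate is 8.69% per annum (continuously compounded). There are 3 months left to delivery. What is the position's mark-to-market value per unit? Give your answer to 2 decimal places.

Current fair forward for the remaining 3 months: F = S·e^((r − q)·T), (r − q) = 0.0869 − 0.0229 = 0.0640
F = 18344.4 · e^(0.0640 × 3/12) = 18344.4 × 1.01612869 = 18640.2711
Value of long forward = (F − K)·e^(−rT) = (18640.2711 − 19709.4) · e^(−0.0869·3/12)
= -1069.1289 × 0.97850929 = -1046.15

-1046.15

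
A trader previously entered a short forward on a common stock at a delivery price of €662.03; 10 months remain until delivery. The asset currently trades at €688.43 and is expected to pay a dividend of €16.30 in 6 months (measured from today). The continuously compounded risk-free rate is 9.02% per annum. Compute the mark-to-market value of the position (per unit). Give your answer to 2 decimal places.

PV(remaining dividends) I = 16.30·e^(−0.0902·6/12) = 15.5812
Current forward F = (S − I)·e^(rT) = (688.43 − 15.5812)·e^(0.0902·10/12) = 672.8488 × 1.078064 = 725.3741
Value (long) = (F − K)·e^(−rT) = (725.3741 − 662.03) × 0.927589 = 58.7573
Short position value = −(long value) = -€58.76

-€58.76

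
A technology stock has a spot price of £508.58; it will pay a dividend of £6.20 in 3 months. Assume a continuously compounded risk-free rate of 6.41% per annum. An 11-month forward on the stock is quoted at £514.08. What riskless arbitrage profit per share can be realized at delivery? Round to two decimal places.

PV(dividends) I = 6.20·e^(−0.0641·3/12) = 6.1014
Fair forward F* = (S − I)·e^(rT) = (508.58 − 6.1014)·e^0.058758 = 502.4786 × 1.060519 = 532.8881
Market £514.08 < fair 532.8881: forward underpriced → reverse cash-and-carry (short the stock, invest proceeds at r, pay the dividends, go long the forward).
Profit at T = |F_mkt − F*| = |514.08 − 532.8881| = £18.81 per share

£18.81 per share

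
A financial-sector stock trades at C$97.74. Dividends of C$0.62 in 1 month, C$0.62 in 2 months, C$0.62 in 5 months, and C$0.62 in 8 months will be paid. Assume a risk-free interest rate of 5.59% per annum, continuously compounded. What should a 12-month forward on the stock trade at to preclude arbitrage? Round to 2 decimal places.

C$100.78

PV(dividends) I = 0.62·e^(−0.0559·1/12) + 0.62·e^(−0.0559·2/12) + 0.62·e^(−0.0559·5/12) + 0.62·e^(−0.0559·8/12)
I = 0.6171 + 0.6143 + 0.6057 + 0.5973 = 2.4344
F = (S − I)·e^(rT) = (97.74 − 2.4344) · e^(0.0559·12/12)
= 95.3056 · e^0.055900 = 95.3056 × 1.057492 = C$100.78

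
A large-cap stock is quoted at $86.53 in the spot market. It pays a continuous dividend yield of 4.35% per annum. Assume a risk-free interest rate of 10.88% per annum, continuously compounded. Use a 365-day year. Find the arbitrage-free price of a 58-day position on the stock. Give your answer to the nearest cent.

F = S·e^((r − q)T) = 86.53 · e^((0.1088 − 0.0435) × 58/365)
= 86.53 · e^0.010376 = 86.53 × 1.010430
F = $87.43

$87.43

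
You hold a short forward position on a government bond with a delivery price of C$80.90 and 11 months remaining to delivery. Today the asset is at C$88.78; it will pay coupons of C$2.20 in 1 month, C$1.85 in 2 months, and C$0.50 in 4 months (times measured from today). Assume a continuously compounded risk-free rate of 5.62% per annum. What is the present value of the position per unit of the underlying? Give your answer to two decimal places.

PV(remaining coupons) I = 2.20·e^(−0.0562·1/12) + 1.85·e^(−0.0562·2/12) + 0.50·e^(−0.0562·4/12) = 4.5132
Current forward F = (S − I)·e^(rT) = (88.78 − 4.5132)·e^(0.0562·11/12) = 84.2668 × 1.052867 = 88.7217
Value (long) = (F − K)·e^(−rT) = (88.7217 − 80.90) × 0.949788 = 7.4290
Short position value = −(long value) = -C$7.43

-C$7.43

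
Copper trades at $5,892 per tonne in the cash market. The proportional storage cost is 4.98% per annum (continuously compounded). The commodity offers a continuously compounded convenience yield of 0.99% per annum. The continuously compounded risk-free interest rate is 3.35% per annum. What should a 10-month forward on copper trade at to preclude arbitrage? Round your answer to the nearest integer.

Net carry = r + u − y = 0.0335 + 0.0498 − 0.0099 = 0.0734
F = S·e^((r+u−y)T) = 5892 · e^(0.0734 × 10/12) = 5892 · e^0.061167
= 5892 × 1.063076 = $6,264 per tonne

$6,264 per tonne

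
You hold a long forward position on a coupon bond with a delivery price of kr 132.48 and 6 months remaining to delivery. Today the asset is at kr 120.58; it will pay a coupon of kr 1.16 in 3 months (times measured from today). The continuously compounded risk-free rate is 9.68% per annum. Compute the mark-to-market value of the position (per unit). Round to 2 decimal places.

-kr 6.77

PV(remaining coupons) I = 1.16·e^(−0.0968·3/12) = 1.1323
Current forward F = (S − I)·e^(rT) = (120.58 − 1.1323)·e^(0.0968·6/12) = 119.4477 × 1.049590 = 125.3711
Value (long) = (F − K)·e^(−rT) = (125.3711 − 132.48) × 0.952753 = -6.7730
Value = -kr 6.77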